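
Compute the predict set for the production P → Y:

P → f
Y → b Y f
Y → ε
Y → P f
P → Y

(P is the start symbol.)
{ $, 'b', 'f' }

PREDICT(P → Y) = (FIRST(RHS) \ {ε}) ∪ (FOLLOW(P) if ε ∈ FIRST(RHS), i.e. RHS ⇒* ε)
FIRST(Y) = { 'b', 'f', ε }
FIRST(Y) = { 'b', 'f', ε }
ε ∈ FIRST(Y) (the right-hand side is nullable), so add FOLLOW(P) = { $, 'f' }
PREDICT(P → Y) = { $, 'b', 'f' }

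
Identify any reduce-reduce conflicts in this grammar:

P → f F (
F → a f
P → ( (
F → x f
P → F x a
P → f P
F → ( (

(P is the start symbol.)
Augment with P' → P and build the canonical LR(0) collection (I0 = CLOSURE({[P' → . P]}), then GOTO on every symbol after a dot until no new states appear). It has 15 states:
  I0: { [F → . ( (], [F → . a f], [F → . x f], [P → . ( (], [P → . F x a], [P → . f F (], [P → . f P], [P' → . P] }  — shift
  I1: { [F → ( . (], [P → ( . (] }  — shift
  I2: { [P → F . x a] }  — shift
  I3: { [P' → P .] }  — accept
  I4: { [F → a . f] }  — shift
  I5: { [F → . ( (], [F → . a f], [F → . x f], [P → . ( (], [P → . F x a], [P → . f F (], [P → . f P], [P → f . F (], [P → f . P] }  — shift
  I6: { [F → x . f] }  — shift
  I7: { [F → x f .] }  — reduce
  I8: { [P → F . x a], [P → f F . (] }  — shift
  I9: { [P → f P .] }  — reduce
  I10: { [P → f F ( .] }  — reduce
  I11: { [P → F x . a] }  — shift
  I12: { [P → F x a .] }  — reduce
  I13: { [F → a f .] }  — reduce
  I14: { [F → ( ( .], [P → ( ( .] }  — 2 reduces

I14 contains complete items [F → ( ( .], [P → ( ( .] — reduce-reduce conflict.

Answer: Yes — I14: [F → ( ( .] vs [P → ( ( .]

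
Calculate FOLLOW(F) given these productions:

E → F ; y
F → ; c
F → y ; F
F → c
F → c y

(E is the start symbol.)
{ ';' }

To compute FOLLOW(F), find every occurrence of F on a right-hand side N → α F β: add FIRST(β) \ {ε}, and if β is empty or nullable also add FOLLOW(N). Iterate to a fixed point.

In E → F ; y: F is followed by ';' y, add FIRST(';' y) \ {ε} = { ';' }
In F → y ; F: F is at the end; this adds FOLLOW(F) to itself — nothing new

Taking the union: FOLLOW(F) = { ';' }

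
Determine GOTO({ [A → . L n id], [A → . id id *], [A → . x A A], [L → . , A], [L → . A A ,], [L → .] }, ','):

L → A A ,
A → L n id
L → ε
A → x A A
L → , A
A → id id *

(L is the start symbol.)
{ [A → . L n id], [A → . id id *], [A → . x A A], [L → , . A], [L → . , A], [L → . A A ,], [L → .] }

GOTO(I, ',') = CLOSURE({ [A → αX.β] : [A → α.Xβ] ∈ I, X = ',' })

Items with dot before ',', with the dot advanced:
  [L → . , A] → [L → , . A]
Closure of the advanced items:
  [L → , . A] has the dot before A: add [A → . L n id], [A → . x A A], [A → . id id *]
  [A → . L n id] has the dot before L: add [L → . A A ,], [L → .], [L → . , A]

GOTO = { [A → . L n id], [A → . id id *], [A → . x A A], [L → , . A], [L → . , A], [L → . A A ,], [L → .] }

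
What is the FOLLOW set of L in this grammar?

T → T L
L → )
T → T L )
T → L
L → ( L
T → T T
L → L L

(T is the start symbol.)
{ $, '(', ')' }

In T → T L: L is at the end, add FOLLOW(T)
In T → T L ): L is followed by ')', add FIRST(')') \ {ε} = { ')' }
In T → L: L is at the end, add FOLLOW(T)
In L → ( L: L is at the end; this adds FOLLOW(L) to itself — nothing new
In L → L L: L is followed by L, add FIRST(L) \ {ε} = { '(', ')' }
In L → L L: L is at the end; this adds FOLLOW(L) to itself — nothing new

The FOLLOW sets referred to above (computed the same way, to a fixed point):
  FOLLOW(T) = { $, '(', ')' }

Taking the union: FOLLOW(L) = { $, '(', ')' }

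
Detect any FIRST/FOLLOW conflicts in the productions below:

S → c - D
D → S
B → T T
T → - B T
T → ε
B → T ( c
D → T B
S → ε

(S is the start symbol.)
Yes. B → T '(' c with FOLLOW(B) on { '(', '-' }; T → '-' B T with FOLLOW(T) on { '-' }

A FIRST/FOLLOW conflict occurs when a non-terminal N has a nullable alternative N → β (β ⇒* ε) and another alternative N → α with FIRST(α) ∩ FOLLOW(N) ≠ ∅: on such a lookahead the parser cannot decide between expanding α and letting N vanish via β.

Nullable non-terminals: B, D, S, T.
FIRST sets used below: FIRST(T) = { '-', ε }, FIRST(S) = { 'c', ε }, FIRST(B) = { '(', '-', ε }

B: nullable alternative(s) B → T T; FOLLOW(B) = { $, '(', '-' }
  B → T T: FIRST \ {ε} = { '-' } — this is the only nullable alternative, skip
  B → T ( c: FIRST \ {ε} = { '(', '-' } — overlaps FOLLOW(B) on { '(', '-' }: CONFLICT

D: nullable alternative(s) D → S, D → T B; FOLLOW(D) = { $ }
  D → S: FIRST \ {ε} = { 'c' } — disjoint from FOLLOW(D)
  D → T B: FIRST \ {ε} = { '(', '-' } — disjoint from FOLLOW(D)

S: nullable alternative(s) S → ε; FOLLOW(S) = { $ }
  S → c - D: FIRST \ {ε} = { 'c' } — disjoint from FOLLOW(S)
  S → ε: FIRST \ {ε} = { } — this is the only nullable alternative, skip

T: nullable alternative(s) T → ε; FOLLOW(T) = { $, '(', '-' }
  T → - B T: FIRST \ {ε} = { '-' } — overlaps FOLLOW(T) on { '-' }: CONFLICT
  T → ε: FIRST \ {ε} = { } — this is the only nullable alternative, skip

So the grammar has 2 FIRST/FOLLOW conflicts (marked CONFLICT above).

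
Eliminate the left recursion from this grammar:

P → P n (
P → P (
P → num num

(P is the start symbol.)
P is directly left-recursive. The standard transformation for
  A → A α₁ | ... | A α_m | β₁ | ... | β_n
is
  A  → β₁ A' | ... | β_n A'
  A' → α₁ A' | ... | α_m A' | ε

P → num num becomes P → num num P'
P → P n ( becomes P' → n ( P'
P → P ( becomes P' → ( P'
Add P' → ε

Resulting grammar:
P → num num P'
P' → n ( P'
P' → ( P'
P' → ε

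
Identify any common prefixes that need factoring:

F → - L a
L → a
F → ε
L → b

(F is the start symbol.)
No, left-factoring is not needed

Left-factoring is needed when two productions for the same non-terminal
share a common prefix on the right-hand side.

Productions for F:
  F → - L a
  F → ε
Productions for L:
  L → a
  L → b

No common prefixes found.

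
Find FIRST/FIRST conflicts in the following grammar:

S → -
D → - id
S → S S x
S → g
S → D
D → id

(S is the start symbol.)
Yes. S → '-' / S → S S x on { '-' }; S → '-' / S → D on { '-' }; S → S S x / S → g on { 'g' }; S → S S x / S → D on { '-', 'id' }

A FIRST/FIRST conflict occurs when two productions N → α and N → β for the same non-terminal have FIRST(α) ∩ FIRST(β) ≠ ∅ (with ε ∈ FIRST of a nullable right-hand side, so two nullable alternatives also conflict).

FIRST sets of the non-terminals at (or reachable through a nullable prefix from) the front of some alternative:
  FIRST(S) = { '-', 'g', 'id' }
  FIRST(D) = { '-', 'id' }

Productions for S:
  S → -: FIRST = { '-' }
  S → S S x: FIRST = { '-', 'g', 'id' }
  S → g: FIRST = { 'g' }
  S → D: FIRST = { '-', 'id' }
Productions for D:
  D → - id: FIRST = { '-' }
  D → id: FIRST = { 'id' }

Conflict for S: S → - and S → S S x
  Overlap: { '-' }
Conflict for S: S → - and S → D
  Overlap: { '-' }
Conflict for S: S → S S x and S → g
  Overlap: { 'g' }
Conflict for S: S → S S x and S → D
  Overlap: { '-', 'id' }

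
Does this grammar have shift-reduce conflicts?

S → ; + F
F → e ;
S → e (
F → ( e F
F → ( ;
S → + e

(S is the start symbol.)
A shift-reduce conflict occurs when an LR(0) state has both:
  - a complete (reduce) item [A → α .] (dot at the end), and
  - a shift item [B → β . c γ] (dot before a terminal).

Augment with S' → S and build the canonical LR(0) collection (I0 = CLOSURE({[S' → . S]}), then GOTO on every symbol after a dot until no new states appear). It has 15 states:
  I0: { [S → . + e], [S → . ; + F], [S → . e (], [S' → . S] }  — shift
  I1: { [S → + . e] }  — shift
  I2: { [S → ; . + F] }  — shift
  I3: { [S' → S .] }  — accept
  I4: { [S → e . (] }  — shift
  I5: { [S → e ( .] }  — reduce
  I6: { [F → . ( ;], [F → . ( e F], [F → . e ;], [S → ; + . F] }  — shift
  I7: { [F → ( . ;], [F → ( . e F] }  — shift
  I8: { [S → ; + F .] }  — reduce
  I9: { [F → e . ;] }  — shift
  I10: { [F → e ; .] }  — reduce
  I11: { [F → ( ; .] }  — reduce
  I12: { [F → ( e . F], [F → . ( ;], [F → . ( e F], [F → . e ;] }  — shift
  I13: { [F → ( e F .] }  — reduce
  I14: { [S → + e .] }  — reduce

No state contains both a complete item and a shift item.

Answer: No shift-reduce conflicts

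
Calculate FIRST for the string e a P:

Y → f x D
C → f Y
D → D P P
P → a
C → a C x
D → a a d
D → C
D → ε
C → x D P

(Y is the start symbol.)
To compute FIRST(e a P), process the symbols left to right:
Symbol e is a terminal. Add 'e' and stop.
FIRST(e a P) = { 'e' }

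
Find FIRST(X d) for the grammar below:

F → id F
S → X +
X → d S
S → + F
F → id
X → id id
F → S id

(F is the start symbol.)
{ 'd', 'id' }

FIRST sets of the non-terminals involved (from the grammar, by fixed-point iteration):
  FIRST(X) = { 'd', 'id' }

To compute FIRST(X d), process the symbols left to right:
Symbol X is a non-terminal. Add FIRST(X) \ {ε} = { 'd', 'id' }
X is not nullable (ε ∉ FIRST(X)), so stop here.
FIRST(X d) = { 'd', 'id' }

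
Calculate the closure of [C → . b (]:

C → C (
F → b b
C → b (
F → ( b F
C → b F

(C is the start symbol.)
{ [C → . b (] }

To compute CLOSURE, for each item [A → α.Bβ] where B is a non-terminal, add [B → .γ] for all productions B → γ; repeat for the newly added items until nothing changes.

Start with: [C → . b (]
The dot precedes the terminal b, so nothing is added.

CLOSURE = { [C → . b (] }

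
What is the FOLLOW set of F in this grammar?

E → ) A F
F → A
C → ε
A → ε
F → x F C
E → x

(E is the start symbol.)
{ $ }

In E → ) A F: F is at the end, add FOLLOW(E)
In F → x F C: F is followed by C, add FIRST(C) \ {ε} = { }
  C is nullable, so FOLLOW(F) is also included — that is the set being defined, nothing new

The FOLLOW sets referred to above (computed the same way, to a fixed point):
  FOLLOW(E) = { $ }

Taking the union: FOLLOW(F) = { $ }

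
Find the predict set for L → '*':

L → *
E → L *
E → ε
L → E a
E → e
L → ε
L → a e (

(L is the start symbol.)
{ '*' }

PREDICT(L → '*') = (FIRST(RHS) \ {ε}) ∪ (FOLLOW(L) if ε ∈ FIRST(RHS), i.e. RHS ⇒* ε)
FIRST('*') = { '*' }
ε ∉ FIRST('*'), so FOLLOW(L) is not added.
PREDICT(L → '*') = { '*' }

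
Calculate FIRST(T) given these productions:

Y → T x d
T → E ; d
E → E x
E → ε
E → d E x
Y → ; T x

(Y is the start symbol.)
{ ';', 'd', 'x' }

To compute FIRST(T), examine every production with T on the left-hand side, reading each right-hand side left to right until a non-nullable symbol is reached.

FIRST sets of the other non-terminals involved (by the same procedure, iterated to a fixed point):
  FIRST(E) = { 'd', 'x', ε }

From T → E ; d:
  - E is a non-terminal: add FIRST(E) \ {ε} = { 'd', 'x' }
    E is nullable, so continue to the next symbol
  - ';' is a terminal: add ';' and stop

Collecting: FIRST(T) = { ';', 'd', 'x' }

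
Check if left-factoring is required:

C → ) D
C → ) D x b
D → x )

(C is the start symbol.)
Left-factoring is needed when two productions for the same non-terminal
share a common prefix on the right-hand side.

Productions for C:
  C → ) D
  C → ) D x b

Found common prefix ') D' in productions for C

Answer: Yes, C has productions with common prefix ') D'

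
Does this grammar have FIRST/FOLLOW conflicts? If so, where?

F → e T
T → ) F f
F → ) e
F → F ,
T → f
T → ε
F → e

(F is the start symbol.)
Yes. T → f with FOLLOW(T) on { 'f' }

Nullable non-terminals: T.

T: nullable alternative(s) T → ε; FOLLOW(T) = { $, ',', 'f' }
  T → ) F f: FIRST \ {ε} = { ')' } — disjoint from FOLLOW(T)
  T → f: FIRST \ {ε} = { 'f' } — overlaps FOLLOW(T) on { 'f' }: CONFLICT
  T → ε: FIRST \ {ε} = { } — this is the only nullable alternative, skip

F has no nullable alternative, so no FIRST/FOLLOW check is needed there.

So the grammar has 1 FIRST/FOLLOW conflict (marked CONFLICT above).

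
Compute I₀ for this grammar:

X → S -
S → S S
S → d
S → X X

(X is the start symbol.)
First, augment the grammar with X' → X
I₀ = CLOSURE({ [X' → . X] }):
  [X' → . X] has the dot before X: add [X → . S -]
  [X → . S -] has the dot before S: add [S → . S S], [S → . d], [S → . X X]
No further items can be added.

I₀ = { [S → . S S], [S → . X X], [S → . d], [X → . S -], [X' → . X] }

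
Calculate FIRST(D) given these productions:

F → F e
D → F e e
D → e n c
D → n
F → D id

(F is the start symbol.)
To compute FIRST(D), examine every production with D on the left-hand side, reading each right-hand side left to right until a non-nullable symbol is reached.

FIRST sets of the other non-terminals involved (by the same procedure, iterated to a fixed point):
  FIRST(F) = { 'e', 'n' }

From D → F e e:
  - F is a non-terminal: add FIRST(F) \ {ε} = { 'e', 'n' }
    F is not nullable, so stop
From D → e n c:
  - e is a terminal: add 'e' and stop
From D → n:
  - n is a terminal: add 'n' and stop

Collecting: FIRST(D) = { 'e', 'n' }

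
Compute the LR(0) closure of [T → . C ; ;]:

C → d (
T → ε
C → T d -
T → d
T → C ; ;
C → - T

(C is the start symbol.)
Start with: [T → . C ; ;]
  [T → . C ; ;] has the dot before C: add [C → . d (], [C → . T d -], [C → . - T]
  [C → . T d -] has the dot before T: add [T → .], [T → . d]
No further items can be added.

CLOSURE = { [C → . - T], [C → . T d -], [C → . d (], [T → . C ; ;], [T → . d], [T → .] }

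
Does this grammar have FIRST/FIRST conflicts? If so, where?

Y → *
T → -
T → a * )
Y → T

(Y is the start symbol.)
No FIRST/FIRST conflicts.

A FIRST/FIRST conflict occurs when two productions N → α and N → β for the same non-terminal have FIRST(α) ∩ FIRST(β) ≠ ∅ (with ε ∈ FIRST of a nullable right-hand side, so two nullable alternatives also conflict).

FIRST sets of the non-terminals at (or reachable through a nullable prefix from) the front of some alternative:
  FIRST(T) = { '-', 'a' }

Productions for Y:
  Y → *: FIRST = { '*' }
  Y → T: FIRST = { '-', 'a' }
Productions for T:
  T → -: FIRST = { '-' }
  T → a * ): FIRST = { 'a' }

All alternatives of each non-terminal have pairwise disjoint FIRST sets.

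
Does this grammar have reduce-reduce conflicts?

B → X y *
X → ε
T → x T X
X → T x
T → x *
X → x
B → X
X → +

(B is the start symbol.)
No reduce-reduce conflicts

A reduce-reduce conflict occurs when an LR(0) state has two complete items [A → α .] and [B → β .] — both call for a reduction, and with no lookahead the parser cannot choose between them.

Augment with B' → B and build the canonical LR(0) collection (I0 = CLOSURE({[B' → . B]}), then GOTO on every symbol after a dot until no new states appear). It has 13 states:
  I0: { [B → . X y *], [B → . X], [B' → . B], [T → . x *], [T → . x T X], [X → . +], [X → . T x], [X → . x], [X → .] }  — shift, reduce
  I1: { [X → + .] }  — reduce
  I2: { [B' → B .] }  — accept
  I3: { [X → T . x] }  — shift
  I4: { [B → X . y *], [B → X .] }  — shift, reduce
  I5: { [T → . x *], [T → . x T X], [T → x . *], [T → x . T X], [X → x .] }  — shift, reduce
  I6: { [T → x * .] }  — reduce
  I7: { [T → . x *], [T → . x T X], [T → x T . X], [X → . +], [X → . T x], [X → . x], [X → .] }  — shift, reduce
  I8: { [T → . x *], [T → . x T X], [T → x . *], [T → x . T X] }  — shift
  I9: { [T → x T X .] }  — reduce
  I10: { [B → X y . *] }  — shift
  I11: { [B → X y * .] }  — reduce
  I12: { [X → T x .] }  — reduce

No state contains more than one complete item.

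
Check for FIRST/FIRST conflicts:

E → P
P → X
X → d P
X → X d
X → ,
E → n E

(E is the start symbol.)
A FIRST/FIRST conflict occurs when two productions N → α and N → β for the same non-terminal have FIRST(α) ∩ FIRST(β) ≠ ∅ (with ε ∈ FIRST of a nullable right-hand side, so two nullable alternatives also conflict).

FIRST sets of the non-terminals at (or reachable through a nullable prefix from) the front of some alternative:
  FIRST(P) = { ',', 'd' }
  FIRST(X) = { ',', 'd' }

Productions for E:
  E → P: FIRST = { ',', 'd' }
  E → n E: FIRST = { 'n' }
Productions for X:
  X → d P: FIRST = { 'd' }
  X → X d: FIRST = { ',', 'd' }
  X → ,: FIRST = { ',' }
P has only one production, so no FIRST/FIRST conflict is possible there.

Conflict for X: X → d P and X → X d
  Overlap: { 'd' }
Conflict for X: X → X d and X → ,
  Overlap: { ',' }

Answer: Yes. X → d P / X → X d on { 'd' }; X → X d / X → ',' on { ',' }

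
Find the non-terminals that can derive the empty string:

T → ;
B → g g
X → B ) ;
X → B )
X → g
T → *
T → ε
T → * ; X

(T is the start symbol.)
{ 'T' }

ε-productions: T → ε
So T is immediately nullable.
No further non-terminal can be added: every production for the remaining non-terminals contains a terminal or a non-nullable non-terminal.
Nullable = { 'T' }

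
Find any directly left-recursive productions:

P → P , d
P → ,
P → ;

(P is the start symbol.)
Direct left recursion occurs when N → N α for some non-terminal N (the right-hand side begins with the left-hand side itself).

P → P , d: LEFT RECURSIVE (starts with P)
P → ,: starts with ','
P → ;: starts with ';'

The grammar has direct left recursion on: P.

Answer: Yes, P is left-recursive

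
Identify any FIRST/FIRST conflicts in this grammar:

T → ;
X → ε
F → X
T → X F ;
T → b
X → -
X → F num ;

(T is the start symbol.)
Yes. T → ';' / T → X F ';' on { ';' }; X → '-' / X → F num ';' on { '-' }

FIRST sets of the non-terminals at (or reachable through a nullable prefix from) the front of some alternative:
  FIRST(X) = { '-', 'num', ε }
  FIRST(F) = { '-', 'num', ε }

Productions for T:
  T → ;: FIRST = { ';' }
  T → X F ;: FIRST = { '-', ';', 'num' }
  T → b: FIRST = { 'b' }
Productions for X:
  X → ε: FIRST = { ε }
  X → -: FIRST = { '-' }
  X → F num ;: FIRST = { '-', 'num' }
F has only one production, so no FIRST/FIRST conflict is possible there.

Conflict for T: T → ; and T → X F ;
  Overlap: { ';' }
Conflict for X: X → - and X → F num ;
  Overlap: { '-' }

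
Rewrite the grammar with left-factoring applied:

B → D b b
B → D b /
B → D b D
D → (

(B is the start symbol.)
B → D b B'
B' → b
B' → /
B' → D
D → (

Left-factoring transforms A → αβ₁ | αβ₂ into A → αA' and A' → β₁ | β₂
(α is the longest common prefix among the alternatives). Repeat until
no nonterminal has two alternatives with a common prefix.

Round 1: B has alternatives sharing prefix 'D b'. Introduce B': B → D b B'
  Add: B' → b
  Add: B' → /
  Add: B' → D

No remaining common prefixes — done.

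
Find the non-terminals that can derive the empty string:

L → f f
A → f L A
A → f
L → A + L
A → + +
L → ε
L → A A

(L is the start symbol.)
{ 'L' }

ε-productions: L → ε
So L is immediately nullable.
No further non-terminal can be added: every production for the remaining non-terminals contains a terminal or a non-nullable non-terminal.
Nullable = { 'L' }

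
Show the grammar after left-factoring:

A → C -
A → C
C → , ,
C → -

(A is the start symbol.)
A → C A'
A' → -
A' → ε
C → , ,
C → -

Left-factoring transforms A → αβ₁ | αβ₂ into A → αA' and A' → β₁ | β₂
(α is the longest common prefix among the alternatives). Repeat until
no nonterminal has two alternatives with a common prefix.

Round 1: A has alternatives sharing prefix 'C'. Introduce A': A → C A'
  Add: A' → -
  Add: A' → ε

No remaining common prefixes — done.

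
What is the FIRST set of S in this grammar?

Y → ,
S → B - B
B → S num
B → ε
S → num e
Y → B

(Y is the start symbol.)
FIRST sets of the other non-terminals involved (by the same procedure, iterated to a fixed point):
  FIRST(B) = { '-', 'num', ε }

From S → B - B:
  - B is a non-terminal: add FIRST(B) \ {ε} = { '-', 'num' }
    B is nullable, so continue to the next symbol
  - '-' is a terminal: add '-' and stop
From S → num e:
  - num is a terminal: add 'num' and stop

Collecting: FIRST(S) = { '-', 'num' }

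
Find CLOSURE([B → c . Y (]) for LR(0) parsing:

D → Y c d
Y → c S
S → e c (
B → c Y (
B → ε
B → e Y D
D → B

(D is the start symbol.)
{ [B → c . Y (], [Y → . c S] }

To compute CLOSURE, for each item [A → α.Bβ] where B is a non-terminal, add [B → .γ] for all productions B → γ; repeat for the newly added items until nothing changes.

Start with: [B → c . Y (]
  [B → c . Y (] has the dot before Y: add [Y → . c S]
No further items can be added.

CLOSURE = { [B → c . Y (], [Y → . c S] }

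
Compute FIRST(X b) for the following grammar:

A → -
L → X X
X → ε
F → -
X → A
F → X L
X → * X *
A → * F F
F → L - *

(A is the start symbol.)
FIRST sets of the non-terminals involved (from the grammar, by fixed-point iteration):
  FIRST(X) = { '*', '-', ε }

To compute FIRST(X b), process the symbols left to right:
Symbol X is a non-terminal. Add FIRST(X) \ {ε} = { '*', '-' }
X is nullable (ε ∈ FIRST(X)), continue to the next symbol.
Symbol b is a terminal. Add 'b' and stop.
FIRST(X b) = { '*', '-', 'b' }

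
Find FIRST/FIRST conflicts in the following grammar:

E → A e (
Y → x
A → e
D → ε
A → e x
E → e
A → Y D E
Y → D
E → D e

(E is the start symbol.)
FIRST sets of the non-terminals at (or reachable through a nullable prefix from) the front of some alternative:
  FIRST(A) = { 'e', 'x' }
  FIRST(D) = { ε }
  FIRST(Y) = { 'x', ε }
  FIRST(E) = { 'e', 'x' }

Productions for E:
  E → A e (: FIRST = { 'e', 'x' }
  E → e: FIRST = { 'e' }
  E → D e: FIRST = { 'e' }
Productions for Y:
  Y → x: FIRST = { 'x' }
  Y → D: FIRST = { ε }
Productions for A:
  A → e: FIRST = { 'e' }
  A → e x: FIRST = { 'e' }
  A → Y D E: FIRST = { 'e', 'x' }
D has only one production, so no FIRST/FIRST conflict is possible there.

Conflict for E: E → A e ( and E → e
  Overlap: { 'e' }
Conflict for E: E → A e ( and E → D e
  Overlap: { 'e' }
Conflict for E: E → e and E → D e
  Overlap: { 'e' }
Conflict for A: A → e and A → e x
  Overlap: { 'e' }
Conflict for A: A → e and A → Y D E
  Overlap: { 'e' }
Conflict for A: A → e x and A → Y D E
  Overlap: { 'e' }

Answer: Yes. E → A e '(' / E → e on { 'e' }; E → A e '(' / E → D e on { 'e' }; E → e / E → D e on { 'e' }; A → e / A → e x on { 'e' }; A → e / A → Y D E on { 'e' }; A → e x / A → Y D E on { 'e' }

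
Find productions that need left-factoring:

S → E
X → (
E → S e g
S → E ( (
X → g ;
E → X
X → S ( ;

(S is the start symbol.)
Left-factoring is needed when two productions for the same non-terminal
share a common prefix on the right-hand side.

Productions for S:
  S → E
  S → E ( (
Productions for X:
  X → (
  X → g ;
  X → S ( ;
Productions for E:
  E → S e g
  E → X

Found common prefix 'E' in productions for S

Answer: Yes, S has productions with common prefix 'E'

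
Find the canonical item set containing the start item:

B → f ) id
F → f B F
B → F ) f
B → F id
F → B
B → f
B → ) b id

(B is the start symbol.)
First, augment the grammar with B' → B
I₀ = CLOSURE({ [B' → . B] }):
  [B' → . B] has the dot before B: add [B → . f ) id], [B → . F ) f], [B → . F id], [B → . f], [B → . ) b id]
  [B → . F ) f] has the dot before F: add [F → . f B F], [F → . B]
No further items can be added.

I₀ = { [B → . ) b id], [B → . F ) f], [B → . F id], [B → . f ) id], [B → . f], [B' → . B], [F → . B], [F → . f B F] }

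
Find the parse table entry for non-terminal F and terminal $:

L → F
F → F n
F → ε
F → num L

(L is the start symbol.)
F → ε

To find M[F, $], we find productions for F where $ is in the predict set (PREDICT(N → α) = (FIRST(α) \ {ε}) ∪ (FOLLOW(N) if α ⇒* ε)).

Relevant sets:
  FIRST(F) = { 'n', 'num', ε }
  FOLLOW(F) = { $, 'n' }

F → F n: PREDICT = { 'n', 'num' }
F → ε: PREDICT = { $, 'n' }
  $ is in predict set, so this production goes in M[F, $]
F → num L: PREDICT = { 'num' }

M[F, $] = F → ε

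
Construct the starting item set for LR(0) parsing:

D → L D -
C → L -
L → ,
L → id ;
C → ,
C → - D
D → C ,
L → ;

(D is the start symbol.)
{ [C → . ,], [C → . - D], [C → . L -], [D → . C ,], [D → . L D -], [D' → . D], [L → . ,], [L → . ;], [L → . id ;] }

First, augment the grammar with D' → D
I₀ = CLOSURE({ [D' → . D] }):
  [D' → . D] has the dot before D: add [D → . L D -], [D → . C ,]
  [D → . L D -] has the dot before L: add [L → . ,], [L → . id ;], [L → . ;]
  [D → . C ,] has the dot before C: add [C → . L -], [C → . ,], [C → . - D]
No further items can be added.

I₀ = { [C → . ,], [C → . - D], [C → . L -], [D → . C ,], [D → . L D -], [D' → . D], [L → . ,], [L → . ;], [L → . id ;] }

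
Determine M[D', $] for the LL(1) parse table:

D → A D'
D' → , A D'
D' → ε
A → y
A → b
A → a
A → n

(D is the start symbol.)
D' → ε

To find M[D', $], we find productions for D' where $ is in the predict set (PREDICT(N → α) = (FIRST(α) \ {ε}) ∪ (FOLLOW(N) if α ⇒* ε)).

Relevant sets:
  FOLLOW(D') = { $ }

D' → , A D': PREDICT = { ',' }
D' → ε: PREDICT = { $ }
  $ is in predict set, so this production goes in M[D', $]

M[D', $] = D' → ε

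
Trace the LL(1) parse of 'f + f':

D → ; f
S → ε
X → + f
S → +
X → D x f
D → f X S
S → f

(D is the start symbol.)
LL(1) parsing maintains a stack (initially the start symbol over $) and the input. At each step: if the stack top is a terminal, match it against the current input token; if it is a non-terminal N, replace it with the RHS of M[N, lookahead] (the unique production whose predict set contains the lookahead).

Stack is shown with the top on the left.

Stack    Input    Action
------------------------
D $      f + f $  output D → f X S
f X S $  f + f $  match 'f'
X S $    + f $    output X → + f
+ f S $  + f $    match '+'
f S $    f $      match 'f'
S $      $        output S → ε
$        $        accept

The string is accepted.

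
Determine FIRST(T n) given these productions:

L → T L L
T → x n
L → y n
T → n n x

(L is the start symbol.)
FIRST sets of the non-terminals involved (from the grammar, by fixed-point iteration):
  FIRST(T) = { 'n', 'x' }

To compute FIRST(T n), process the symbols left to right:
Symbol T is a non-terminal. Add FIRST(T) \ {ε} = { 'n', 'x' }
T is not nullable (ε ∉ FIRST(T)), so stop here.
FIRST(T n) = { 'n', 'x' }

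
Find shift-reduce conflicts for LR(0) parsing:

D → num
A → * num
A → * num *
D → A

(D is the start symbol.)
Augment with D' → D and build the canonical LR(0) collection (I0 = CLOSURE({[D' → . D]}), then GOTO on every symbol after a dot until no new states appear). It has 7 states:
  I0: { [A → . * num *], [A → . * num], [D → . A], [D → . num], [D' → . D] }  — shift
  I1: { [A → * . num *], [A → * . num] }  — shift
  I2: { [D → A .] }  — reduce
  I3: { [D' → D .] }  — accept
  I4: { [D → num .] }  — reduce
  I5: { [A → * num . *], [A → * num .] }  — shift, reduce
  I6: { [A → * num * .] }  — reduce

I5 contains reduce item [A → * num .] and shift item [A → * num . *] — shift-reduce conflict.

Answer: Yes — I5: [A → * num .] vs [A → * num . *]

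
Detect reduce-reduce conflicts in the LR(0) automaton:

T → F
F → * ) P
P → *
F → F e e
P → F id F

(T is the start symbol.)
A reduce-reduce conflict occurs when an LR(0) state has two complete items [A → α .] and [B → β .] — both call for a reduction, and with no lookahead the parser cannot choose between them.

Augment with T' → T and build the canonical LR(0) collection (I0 = CLOSURE({[T' → . T]}), then GOTO on every symbol after a dot until no new states appear). It has 12 states:
  I0: { [F → . * ) P], [F → . F e e], [T → . F], [T' → . T] }  — shift
  I1: { [F → * . ) P] }  — shift
  I2: { [F → F . e e], [T → F .] }  — shift, reduce
  I3: { [T' → T .] }  — accept
  I4: { [F → F e . e] }  — shift
  I5: { [F → F e e .] }  — reduce
  I6: { [F → * ) . P], [F → . * ) P], [F → . F e e], [P → . *], [P → . F id F] }  — shift
  I7: { [F → * . ) P], [P → * .] }  — shift, reduce
  I8: { [F → F . e e], [P → F . id F] }  — shift
  I9: { [F → * ) P .] }  — reduce
  I10: { [F → . * ) P], [F → . F e e], [P → F id . F] }  — shift
  I11: { [F → F . e e], [P → F id F .] }  — shift, reduce

No state contains more than one complete item.

Answer: No reduce-reduce conflicts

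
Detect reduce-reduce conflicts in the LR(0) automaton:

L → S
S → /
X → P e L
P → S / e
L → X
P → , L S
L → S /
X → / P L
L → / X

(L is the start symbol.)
A reduce-reduce conflict occurs when an LR(0) state has two complete items [A → α .] and [B → β .] — both call for a reduction, and with no lookahead the parser cannot choose between them.

Augment with L' → L and build the canonical LR(0) collection (I0 = CLOSURE({[L' → . L]}), then GOTO on every symbol after a dot until no new states appear). It has 21 states:
  I0: { [L → . / X], [L → . S /], [L → . S], [L → . X], [L' → . L], [P → . , L S], [P → . S / e], [S → . /], [X → . / P L], [X → . P e L] }  — shift
  I1: { [L → . / X], [L → . S /], [L → . S], [L → . X], [P → , . L S], [P → . , L S], [P → . S / e], [S → . /], [X → . / P L], [X → . P e L] }  — shift
  I2: { [L → / . X], [P → . , L S], [P → . S / e], [S → . /], [S → / .], [X → . / P L], [X → . P e L], [X → / . P L] }  — shift, reduce
  I3: { [L' → L .] }  — accept
  I4: { [X → P . e L] }  — shift
  I5: { [L → S . /], [L → S .], [P → S . / e] }  — shift, reduce
  I6: { [L → X .] }  — reduce
  I7: { [L → S / .], [P → S / . e] }  — shift, reduce
  I8: { [P → S / e .] }  — reduce
  I9: { [L → . / X], [L → . S /], [L → . S], [L → . X], [P → . , L S], [P → . S / e], [S → . /], [X → . / P L], [X → . P e L], [X → P e . L] }  — shift
  I10: { [X → P e L .] }  — reduce
  I11: { [P → . , L S], [P → . S / e], [S → . /], [S → / .], [X → / . P L] }  — shift, reduce
  I12: { [L → . / X], [L → . S /], [L → . S], [L → . X], [P → . , L S], [P → . S / e], [S → . /], [X → . / P L], [X → . P e L], [X → / P . L], [X → P . e L] }  — shift
  I13: { [P → S . / e] }  — shift
  I14: { [L → / X .] }  — reduce
  I15: { [P → S / . e] }  — shift
  I16: { [X → / P L .] }  — reduce
  I17: { [S → / .] }  — reduce
  I18: { [L → . / X], [L → . S /], [L → . S], [L → . X], [P → . , L S], [P → . S / e], [S → . /], [X → . / P L], [X → . P e L], [X → / P . L] }  — shift
  I19: { [P → , L . S], [S → . /] }  — shift
  I20: { [P → , L S .] }  — reduce

No state contains more than one complete item.

Answer: No reduce-reduce conflicts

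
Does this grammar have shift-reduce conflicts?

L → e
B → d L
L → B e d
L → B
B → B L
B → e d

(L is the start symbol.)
Augment with L' → L and build the canonical LR(0) collection (I0 = CLOSURE({[L' → . L]}), then GOTO on every symbol after a dot until no new states appear). It has 10 states:
  I0: { [B → . B L], [B → . d L], [B → . e d], [L → . B e d], [L → . B], [L → . e], [L' → . L] }  — shift
  I1: { [B → . B L], [B → . d L], [B → . e d], [B → B . L], [L → . B e d], [L → . B], [L → . e], [L → B . e d], [L → B .] }  — shift, reduce
  I2: { [L' → L .] }  — accept
  I3: { [B → . B L], [B → . d L], [B → . e d], [B → d . L], [L → . B e d], [L → . B], [L → . e] }  — shift
  I4: { [B → e . d], [L → e .] }  — shift, reduce
  I5: { [B → e d .] }  — reduce
  I6: { [B → d L .] }  — reduce
  I7: { [B → B L .] }  — reduce
  I8: { [B → e . d], [L → B e . d], [L → e .] }  — shift, reduce
  I9: { [B → e d .], [L → B e d .] }  — 2 reduces

I1 contains reduce item [L → B .] and shift items [B → . d L], [B → . e d], [L → B . e d], [L → . e] — shift-reduce conflict.
I4 contains reduce item [L → e .] and shift item [B → e . d] — shift-reduce conflict.
I8 contains reduce item [L → e .] and shift items [B → e . d], [L → B e . d] — shift-reduce conflict.

Answer: Yes — I1: [L → B .] vs [B → . d L]; I4: [L → e .] vs [B → e . d]; I8: [L → e .] vs [B → e . d]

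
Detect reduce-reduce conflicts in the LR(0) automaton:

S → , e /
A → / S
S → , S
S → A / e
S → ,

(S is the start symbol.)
A reduce-reduce conflict occurs when an LR(0) state has two complete items [A → α .] and [B → β .] — both call for a reduction, and with no lookahead the parser cannot choose between them.

Augment with S' → S and build the canonical LR(0) collection (I0 = CLOSURE({[S' → . S]}), then GOTO on every symbol after a dot until no new states appear). It has 11 states:
  I0: { [A → . / S], [S → . , S], [S → . , e /], [S → . ,], [S → . A / e], [S' → . S] }  — shift
  I1: { [A → . / S], [S → , . S], [S → , . e /], [S → , .], [S → . , S], [S → . , e /], [S → . ,], [S → . A / e] }  — shift, reduce
  I2: { [A → . / S], [A → / . S], [S → . , S], [S → . , e /], [S → . ,], [S → . A / e] }  — shift
  I3: { [S → A . / e] }  — shift
  I4: { [S' → S .] }  — accept
  I5: { [S → A / . e] }  — shift
  I6: { [S → A / e .] }  — reduce
  I7: { [A → / S .] }  — reduce
  I8: { [S → , S .] }  — reduce
  I9: { [S → , e . /] }  — shift
  I10: { [S → , e / .] }  — reduce

No state contains more than one complete item.

Answer: No reduce-reduce conflicts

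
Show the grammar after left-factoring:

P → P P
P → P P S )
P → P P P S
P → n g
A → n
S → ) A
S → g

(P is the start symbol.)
Left-factoring transforms A → αβ₁ | αβ₂ into A → αA' and A' → β₁ | β₂
(α is the longest common prefix among the alternatives). Repeat until
no nonterminal has two alternatives with a common prefix.

Round 1: P has alternatives sharing prefix 'P P'. Introduce P': P → P P P'
  Add: P' → ε
  Add: P' → S )
  Add: P' → P S

No remaining common prefixes — done.

Resulting grammar:
P → P P P'
P' → ε
P' → S )
P' → P S
P → n g
A → n
S → ) A
S → g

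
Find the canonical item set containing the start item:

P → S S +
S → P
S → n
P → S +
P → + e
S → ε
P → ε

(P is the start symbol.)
{ [P → . + e], [P → . S +], [P → . S S +], [P → .], [P' → . P], [S → . P], [S → . n], [S → .] }

First, augment the grammar with P' → P
I₀ = CLOSURE({ [P' → . P] }):
  [P' → . P] has the dot before P: add [P → . S S +], [P → . S +], [P → . + e], [P → .]
  [P → . S S +] has the dot before S: add [S → . P], [S → . n], [S → .]
No further items can be added.

I₀ = { [P → . + e], [P → . S +], [P → . S S +], [P → .], [P' → . P], [S → . P], [S → . n], [S → .] }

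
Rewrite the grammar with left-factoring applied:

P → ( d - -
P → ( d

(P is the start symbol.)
Left-factoring transforms A → αβ₁ | αβ₂ into A → αA' and A' → β₁ | β₂
(α is the longest common prefix among the alternatives). Repeat until
no nonterminal has two alternatives with a common prefix.

Round 1: P has alternatives sharing prefix '( d'. Introduce P': P → ( d P'
  Add: P' → - -
  Add: P' → ε

No remaining common prefixes — done.

Resulting grammar:
P → ( d P'
P' → - -
P' → ε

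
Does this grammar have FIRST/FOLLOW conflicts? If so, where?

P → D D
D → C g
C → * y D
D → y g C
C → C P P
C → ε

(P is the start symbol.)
Yes. C → '*' y D with FOLLOW(C) on { '*' }; C → C P P with FOLLOW(C) on { '*', 'g', 'y' }

A FIRST/FOLLOW conflict occurs when a non-terminal N has a nullable alternative N → β (β ⇒* ε) and another alternative N → α with FIRST(α) ∩ FOLLOW(N) ≠ ∅: on such a lookahead the parser cannot decide between expanding α and letting N vanish via β.

Nullable non-terminals: C.
FIRST sets used below: FIRST(C) = { '*', 'g', 'y', ε }, FIRST(P) = { '*', 'g', 'y' }

C: nullable alternative(s) C → ε; FOLLOW(C) = { $, '*', 'g', 'y' }
  C → * y D: FIRST \ {ε} = { '*' } — overlaps FOLLOW(C) on { '*' }: CONFLICT
  C → C P P: FIRST \ {ε} = { '*', 'g', 'y' } — overlaps FOLLOW(C) on { '*', 'g', 'y' }: CONFLICT
  C → ε: FIRST \ {ε} = { } — this is the only nullable alternative, skip

D, P have no nullable alternative, so no FIRST/FOLLOW check is needed there.

So the grammar has 2 FIRST/FOLLOW conflicts (marked CONFLICT above).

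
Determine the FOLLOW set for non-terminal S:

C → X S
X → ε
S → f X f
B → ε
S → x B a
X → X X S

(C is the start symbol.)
{ $, 'f', 'x' }

In C → X S: S is at the end, add FOLLOW(C)
In X → X X S: S is at the end, add FOLLOW(X)

The FOLLOW sets referred to above (computed the same way, to a fixed point):
  FOLLOW(C) = { $ }
  FOLLOW(X) = { 'f', 'x' }

Taking the union: FOLLOW(S) = { $, 'f', 'x' }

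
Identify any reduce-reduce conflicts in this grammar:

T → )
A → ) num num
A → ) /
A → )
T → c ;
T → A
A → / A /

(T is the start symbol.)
Yes — I1: [A → ) .] vs [T → ) .]

A reduce-reduce conflict occurs when an LR(0) state has two complete items [A → α .] and [B → β .] — both call for a reduction, and with no lookahead the parser cannot choose between them.

Augment with T' → T and build the canonical LR(0) collection (I0 = CLOSURE({[T' → . T]}), then GOTO on every symbol after a dot until no new states appear). It has 13 states:
  I0: { [A → . ) /], [A → . ) num num], [A → . )], [A → . / A /], [T → . )], [T → . A], [T → . c ;], [T' → . T] }  — shift
  I1: { [A → ) . /], [A → ) . num num], [A → ) .], [T → ) .] }  — shift, 2 reduces
  I2: { [A → . ) /], [A → . ) num num], [A → . )], [A → . / A /], [A → / . A /] }  — shift
  I3: { [T → A .] }  — reduce
  I4: { [T' → T .] }  — accept
  I5: { [T → c . ;] }  — shift
  I6: { [T → c ; .] }  — reduce
  I7: { [A → ) . /], [A → ) . num num], [A → ) .] }  — shift, reduce
  I8: { [A → / A . /] }  — shift
  I9: { [A → / A / .] }  — reduce
  I10: { [A → ) / .] }  — reduce
  I11: { [A → ) num . num] }  — shift
  I12: { [A → ) num num .] }  — reduce

I1 contains complete items [A → ) .], [T → ) .] — reduce-reduce conflict.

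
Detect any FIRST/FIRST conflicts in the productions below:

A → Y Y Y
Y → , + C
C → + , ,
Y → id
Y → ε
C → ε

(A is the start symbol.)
No FIRST/FIRST conflicts.

A FIRST/FIRST conflict occurs when two productions N → α and N → β for the same non-terminal have FIRST(α) ∩ FIRST(β) ≠ ∅ (with ε ∈ FIRST of a nullable right-hand side, so two nullable alternatives also conflict).

Productions for Y:
  Y → , + C: FIRST = { ',' }
  Y → id: FIRST = { 'id' }
  Y → ε: FIRST = { ε }
Productions for C:
  C → + , ,: FIRST = { '+' }
  C → ε: FIRST = { ε }
A has only one production, so no FIRST/FIRST conflict is possible there.

All alternatives of each non-terminal have pairwise disjoint FIRST sets.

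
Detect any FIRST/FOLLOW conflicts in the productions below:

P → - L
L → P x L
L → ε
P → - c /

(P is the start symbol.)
A FIRST/FOLLOW conflict occurs when a non-terminal N has a nullable alternative N → β (β ⇒* ε) and another alternative N → α with FIRST(α) ∩ FOLLOW(N) ≠ ∅: on such a lookahead the parser cannot decide between expanding α and letting N vanish via β.

Nullable non-terminals: L.
FIRST sets used below: FIRST(P) = { '-' }

L: nullable alternative(s) L → ε; FOLLOW(L) = { $, 'x' }
  L → P x L: FIRST \ {ε} = { '-' } — disjoint from FOLLOW(L)
  L → ε: FIRST \ {ε} = { } — this is the only nullable alternative, skip

P has no nullable alternative, so no FIRST/FOLLOW check is needed there.

No FIRST/FOLLOW conflicts found.

Answer: No FIRST/FOLLOW conflicts.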